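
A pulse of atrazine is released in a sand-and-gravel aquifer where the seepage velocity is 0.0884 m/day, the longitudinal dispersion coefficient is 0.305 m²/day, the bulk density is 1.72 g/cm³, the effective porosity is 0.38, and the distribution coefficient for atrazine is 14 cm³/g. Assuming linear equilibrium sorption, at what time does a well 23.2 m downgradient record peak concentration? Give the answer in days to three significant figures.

Retardation factor R = 1 + ρ_b·K_d/n = 1 + 1.72 × 14/0.38 = 64.37.
Sorption retards both mechanisms: v_R = v/R = 0.001373 m/day, D_R = D/R = 0.004738 m²/day.
Peak time from v_R²t² + 2D_R t − x² = 0: t = (√(D_R² + v_R²x²) − D_R)/v_R².
√(D_R² + v_R²x²) = √(0.004738² + 0.001373² × 23.2²) = 0.03220; v_R² = 1.885e-06.
t = (0.03220 − 0.004738)/1.885e-06 = 14600 days.

14600 days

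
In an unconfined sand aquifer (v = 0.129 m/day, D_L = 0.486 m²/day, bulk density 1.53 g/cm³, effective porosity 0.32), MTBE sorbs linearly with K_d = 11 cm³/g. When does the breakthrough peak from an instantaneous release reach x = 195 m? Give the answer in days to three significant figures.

79500 days

Retardation factor R = 1 + ρ_b·K_d/n = 1 + 1.53 × 11/0.32 = 53.59.
Sorption retards both mechanisms: v_R = v/R = 0.002407 m/day, D_R = D/R = 0.009069 m²/day.
Peak time from v_R²t² + 2D_R t − x² = 0: t = (√(D_R² + v_R²x²) − D_R)/v_R².
√(D_R² + v_R²x²) = √(0.009069² + 0.002407² × 195²) = 0.4695; v_R² = 5.794e-06.
t = (0.4695 − 0.009069)/5.794e-06 = 79500 days.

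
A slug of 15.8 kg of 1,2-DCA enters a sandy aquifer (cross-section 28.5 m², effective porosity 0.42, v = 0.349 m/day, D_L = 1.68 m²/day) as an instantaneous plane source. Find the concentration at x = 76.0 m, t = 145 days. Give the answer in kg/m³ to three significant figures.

0.0123 kg/m³

For an instantaneous plane source, C(x,t) = M/(n_e·A·√(4πDt)) · exp(−(x−vt)²/(4Dt)), with n_e·A the pore (flow) area.
Plume center vt = 0.349 × 145 = 50.605 m, so the well at 76.0 m is 25.395 m downgradient of the peak.
√(4πDt) = 55.33 m, giving peak height M/(n_e·A·√(4πDt)) = 15.8/(0.42 × 28.5 × 55.33) = 0.02386 kg/m³.
(x−vt)²/(4Dt) = (25.395)²/(4 × 1.68 × 145) = 0.6618; exp(−0.6618) = 0.5159.
C = 0.02386 × 0.5159 = 0.0123 kg/m³.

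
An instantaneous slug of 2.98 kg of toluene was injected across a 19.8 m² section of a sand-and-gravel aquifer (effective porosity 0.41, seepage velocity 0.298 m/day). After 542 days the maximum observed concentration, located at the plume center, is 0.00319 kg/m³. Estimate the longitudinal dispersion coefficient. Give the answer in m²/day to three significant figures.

1.94 m²/day

At the plume center C_max = M/(n_e·A·√(4πDt)), so D = M²/(4πt·(n_e·A·C_max)²).
n_e·A·C_max = 0.41 × 19.8 × 0.00319 = 0.02590 kg/m.
D = 2.98²/(4π × 542 × 0.02590²) = 1.94 m²/day.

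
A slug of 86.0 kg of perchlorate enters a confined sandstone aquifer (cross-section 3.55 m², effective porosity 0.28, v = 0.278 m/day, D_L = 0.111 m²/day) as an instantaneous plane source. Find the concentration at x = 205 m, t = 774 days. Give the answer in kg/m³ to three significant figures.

1.95 kg/m³

For an instantaneous plane source, C(x,t) = M/(n_e·A·√(4πDt)) · exp(−(x−vt)²/(4Dt)), with n_e·A the pore (flow) area.
Plume center vt = 0.278 × 774 = 215.172 m, so the well at 205 m is 10.172 m upgradient of the peak.
√(4πDt) = 32.86 m, giving peak height M/(n_e·A·√(4πDt)) = 86.0/(0.28 × 3.55 × 32.86) = 2.633 kg/m³.
(x−vt)²/(4Dt) = (-10.172)²/(4 × 0.111 × 774) = 0.3011; exp(−0.3011) = 0.7400.
C = 2.633 × 0.7400 = 1.95 kg/m³.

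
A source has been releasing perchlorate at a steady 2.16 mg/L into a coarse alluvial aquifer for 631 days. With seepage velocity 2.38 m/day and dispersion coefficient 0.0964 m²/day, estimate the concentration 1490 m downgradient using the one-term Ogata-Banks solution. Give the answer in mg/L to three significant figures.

1.85 mg/L

For a continuous step input, C/C₀ ≈ ½·erfc((x−vt)/(2√(Dt))).
vt = 2.38 × 631 = 1501.78 m and 2√(Dt) = 2√(0.0964 × 631) = 15.60 m.
Argument (x−vt)/(2√(Dt)) = (1490 − 1501.78)/15.60 = -0.7551; ½·erfc(-0.7551) = 0.8572.
C = 2.16 × 0.8572 = 1.85 mg/L.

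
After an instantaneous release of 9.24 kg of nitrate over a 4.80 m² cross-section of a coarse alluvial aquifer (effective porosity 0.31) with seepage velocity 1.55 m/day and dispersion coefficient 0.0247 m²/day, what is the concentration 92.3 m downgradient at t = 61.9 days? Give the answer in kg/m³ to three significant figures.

0.161 kg/m³

For an instantaneous plane source, C(x,t) = M/(n_e·A·√(4πDt)) · exp(−(x−vt)²/(4Dt)), with n_e·A the pore (flow) area.
Plume center vt = 1.55 × 61.9 = 95.945 m, so the well at 92.3 m is 3.645 m upgradient of the peak.
√(4πDt) = 4.383 m, giving peak height M/(n_e·A·√(4πDt)) = 9.24/(0.31 × 4.80 × 4.383) = 1.417 kg/m³.
(x−vt)²/(4Dt) = (-3.645)²/(4 × 0.0247 × 61.9) = 2.172; exp(−2.172) = 0.1139.
C = 1.417 × 0.1139 = 0.161 kg/m³.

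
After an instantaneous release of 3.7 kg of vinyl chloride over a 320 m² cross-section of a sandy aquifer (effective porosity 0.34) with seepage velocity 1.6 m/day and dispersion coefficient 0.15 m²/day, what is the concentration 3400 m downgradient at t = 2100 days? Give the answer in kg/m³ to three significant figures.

For an instantaneous plane source, C(x,t) = M/(n_e·A·√(4πDt)) · exp(−(x−vt)²/(4Dt)), with n_e·A the pore (flow) area.
Plume center vt = 1.6 × 2100 = 3360 m, so the well at 3400 m is 40 m downgradient of the peak.
√(4πDt) = 62.92 m, giving peak height M/(n_e·A·√(4πDt)) = 3.7/(0.34 × 320 × 62.92) = 0.0005405 kg/m³.
(x−vt)²/(4Dt) = (40)²/(4 × 0.15 × 2100) = 1.270; exp(−1.270) = 0.2808.
C = 0.0005405 × 0.2808 = 0.000152 kg/m³.

0.000152 kg/m³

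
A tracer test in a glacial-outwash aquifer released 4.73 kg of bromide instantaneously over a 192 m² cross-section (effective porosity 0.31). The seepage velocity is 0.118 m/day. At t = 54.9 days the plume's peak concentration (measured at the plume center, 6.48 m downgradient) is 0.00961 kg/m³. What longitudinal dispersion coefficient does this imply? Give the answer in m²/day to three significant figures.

0.0991 m²/day

At the plume center C_max = M/(n_e·A·√(4πDt)), so D = M²/(4πt·(n_e·A·C_max)²).
n_e·A·C_max = 0.31 × 192 × 0.00961 = 0.5720 kg/m.
D = 4.73²/(4π × 54.9 × 0.5720²) = 0.0991 m²/day.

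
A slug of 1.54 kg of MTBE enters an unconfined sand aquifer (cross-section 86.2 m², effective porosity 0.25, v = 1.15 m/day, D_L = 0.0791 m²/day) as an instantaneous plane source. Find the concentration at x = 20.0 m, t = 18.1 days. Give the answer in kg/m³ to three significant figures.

For an instantaneous plane source, C(x,t) = M/(n_e·A·√(4πDt)) · exp(−(x−vt)²/(4Dt)), with n_e·A the pore (flow) area.
Plume center vt = 1.15 × 18.1 = 20.815 m, so the well at 20.0 m is 0.815 m upgradient of the peak.
√(4πDt) = 4.242 m, giving peak height M/(n_e·A·√(4πDt)) = 1.54/(0.25 × 86.2 × 4.242) = 0.01685 kg/m³.
(x−vt)²/(4Dt) = (-0.815)²/(4 × 0.0791 × 18.1) = 0.1160; exp(−0.1160) = 0.8905.
C = 0.01685 × 0.8905 = 0.0150 kg/m³.

0.0150 kg/m³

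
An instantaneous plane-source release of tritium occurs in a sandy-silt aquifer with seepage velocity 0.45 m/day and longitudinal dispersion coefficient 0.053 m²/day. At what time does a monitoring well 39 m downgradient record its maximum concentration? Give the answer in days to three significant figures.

86.4 days

For the 1D instantaneous-source solution, setting ∂C/∂t = 0 at fixed x gives v²t² + 2Dt − x² = 0, so t = (√(D² + v²x²) − D)/v².
√(D² + v²x²) = √(0.053² + 0.45² × 39²) = 17.55; v² = 0.2025.
t = (17.55 − 0.053)/0.2025 = 86.4 days (vs. the pure-advection estimate x/v = 86.7 d).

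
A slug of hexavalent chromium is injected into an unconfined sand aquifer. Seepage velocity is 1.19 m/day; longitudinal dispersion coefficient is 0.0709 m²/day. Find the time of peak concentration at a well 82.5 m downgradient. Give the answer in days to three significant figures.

For the 1D instantaneous-source solution, setting ∂C/∂t = 0 at fixed x gives v²t² + 2Dt − x² = 0, so t = (√(D² + v²x²) − D)/v².
√(D² + v²x²) = √(0.0709² + 1.19² × 82.5²) = 98.18; v² = 1.4161.
t = (98.18 − 0.0709)/1.4161 = 69.3 days (vs. the pure-advection estimate x/v = 69.3 d).

69.3 days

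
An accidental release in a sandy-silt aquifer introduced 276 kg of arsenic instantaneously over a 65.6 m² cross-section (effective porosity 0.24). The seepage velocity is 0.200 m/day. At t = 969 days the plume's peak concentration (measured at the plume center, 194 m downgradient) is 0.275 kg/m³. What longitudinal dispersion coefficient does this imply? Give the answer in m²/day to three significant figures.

0.334 m²/day

At the plume center C_max = M/(n_e·A·√(4πDt)), so D = M²/(4πt·(n_e·A·C_max)²).
n_e·A·C_max = 0.24 × 65.6 × 0.275 = 4.330 kg/m.
D = 276²/(4π × 969 × 4.330²) = 0.334 m²/day.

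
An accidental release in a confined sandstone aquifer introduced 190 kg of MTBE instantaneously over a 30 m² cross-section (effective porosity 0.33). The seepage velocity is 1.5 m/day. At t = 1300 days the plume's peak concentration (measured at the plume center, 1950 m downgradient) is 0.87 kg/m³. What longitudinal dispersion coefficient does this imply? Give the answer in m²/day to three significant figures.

At the plume center C_max = M/(n_e·A·√(4πDt)), so D = M²/(4πt·(n_e·A·C_max)²).
n_e·A·C_max = 0.33 × 30 × 0.87 = 8.613 kg/m.
D = 190²/(4π × 1300 × 8.613²) = 0.0298 m²/day.

0.0298 m²/day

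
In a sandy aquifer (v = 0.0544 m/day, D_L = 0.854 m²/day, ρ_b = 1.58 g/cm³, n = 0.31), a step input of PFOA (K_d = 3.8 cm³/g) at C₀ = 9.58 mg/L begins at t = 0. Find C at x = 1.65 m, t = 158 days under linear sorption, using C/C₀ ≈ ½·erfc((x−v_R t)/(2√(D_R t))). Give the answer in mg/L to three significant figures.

3.52 mg/L

Retardation factor R = 1 + ρ_b·K_d/n = 1 + 1.58 × 3.8/0.31 = 20.37.
Sorption retards both mechanisms: v_R = v/R = 0.002671 m/day, D_R = D/R = 0.04192 m²/day.
v_R·t = 0.002671 × 158 = 0.422018 m; 2√(D_R t) = 5.147 m; argument = (1.65 − 0.422018)/5.147 = 0.2386.
C = C₀ × ½·erfc(0.2386) = 9.58 × 0.3679 = 3.52 mg/L.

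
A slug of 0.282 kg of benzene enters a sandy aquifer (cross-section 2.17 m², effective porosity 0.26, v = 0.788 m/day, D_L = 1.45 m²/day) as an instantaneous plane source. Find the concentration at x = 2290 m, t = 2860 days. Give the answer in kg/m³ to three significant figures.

0.00202 kg/m³

For an instantaneous plane source, C(x,t) = M/(n_e·A·√(4πDt)) · exp(−(x−vt)²/(4Dt)), with n_e·A the pore (flow) area.
Plume center vt = 0.788 × 2860 = 2253.68 m, so the well at 2290 m is 36.32 m downgradient of the peak.
√(4πDt) = 228.3 m, giving peak height M/(n_e·A·√(4πDt)) = 0.282/(0.26 × 2.17 × 228.3) = 0.002189 kg/m³.
(x−vt)²/(4Dt) = (36.32)²/(4 × 1.45 × 2860) = 0.07952; exp(−0.07952) = 0.9236.
C = 0.002189 × 0.9236 = 0.00202 kg/m³.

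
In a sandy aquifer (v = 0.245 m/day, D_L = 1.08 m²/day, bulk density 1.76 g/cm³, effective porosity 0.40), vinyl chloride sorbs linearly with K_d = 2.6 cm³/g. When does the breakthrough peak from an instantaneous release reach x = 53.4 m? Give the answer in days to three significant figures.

2500 days

Retardation factor R = 1 + ρ_b·K_d/n = 1 + 1.76 × 2.6/0.40 = 12.44.
Sorption retards both mechanisms: v_R = v/R = 0.01969 m/day, D_R = D/R = 0.08682 m²/day.
Peak time from v_R²t² + 2D_R t − x² = 0: t = (√(D_R² + v_R²x²) − D_R)/v_R².
√(D_R² + v_R²x²) = √(0.08682² + 0.01969² × 53.4²) = 1.055; v_R² = 0.0003877.
t = (1.055 − 0.08682)/0.0003877 = 2500 days.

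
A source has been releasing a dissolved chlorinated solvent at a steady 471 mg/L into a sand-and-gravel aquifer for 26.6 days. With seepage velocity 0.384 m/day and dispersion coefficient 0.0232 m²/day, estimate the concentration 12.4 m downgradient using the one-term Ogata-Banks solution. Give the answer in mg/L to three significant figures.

For a continuous step input, C/C₀ ≈ ½·erfc((x−vt)/(2√(Dt))).
vt = 0.384 × 26.6 = 10.2144 m and 2√(Dt) = 2√(0.0232 × 26.6) = 1.571 m.
Argument (x−vt)/(2√(Dt)) = (12.4 − 10.2144)/1.571 = 1.391; ½·erfc(1.391) = 0.02458.
C = 471 × 0.02458 = 11.6 mg/L.

11.6 mg/L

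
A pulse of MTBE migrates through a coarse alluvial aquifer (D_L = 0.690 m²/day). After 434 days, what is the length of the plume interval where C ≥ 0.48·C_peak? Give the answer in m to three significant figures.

59.3 m

The plume is Gaussian with σ = √(2Dt) = √(2 × 0.690 × 434) = 24.47 m.
C/C_peak = exp(−Δx²/(2σ²)) = 0.48 ⇒ Δx = σ·√(−2 ln 0.48) = 24.47 × 1.212 = 29.66 m.
Width = 2Δx = 59.3 m.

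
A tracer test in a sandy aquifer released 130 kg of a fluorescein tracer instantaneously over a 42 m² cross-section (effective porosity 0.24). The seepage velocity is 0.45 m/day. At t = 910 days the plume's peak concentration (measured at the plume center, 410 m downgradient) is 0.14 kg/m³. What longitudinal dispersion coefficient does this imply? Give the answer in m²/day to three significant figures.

0.742 m²/day

At the plume center C_max = M/(n_e·A·√(4πDt)), so D = M²/(4πt·(n_e·A·C_max)²).
n_e·A·C_max = 0.24 × 42 × 0.14 = 1.411 kg/m.
D = 130²/(4π × 910 × 1.411²) = 0.742 m²/day.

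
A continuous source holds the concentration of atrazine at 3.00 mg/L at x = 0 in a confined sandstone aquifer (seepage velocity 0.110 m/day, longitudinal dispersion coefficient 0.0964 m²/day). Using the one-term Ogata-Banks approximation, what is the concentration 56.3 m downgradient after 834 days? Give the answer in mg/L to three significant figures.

2.99 mg/L

For a continuous step input, C/C₀ ≈ ½·erfc((x−vt)/(2√(Dt))).
vt = 0.110 × 834 = 91.74 m and 2√(Dt) = 2√(0.0964 × 834) = 17.93 m.
Argument (x−vt)/(2√(Dt)) = (56.3 − 91.74)/17.93 = -1.977; ½·erfc(-1.977) = 0.9974.
C = 3.00 × 0.9974 = 2.99 mg/L.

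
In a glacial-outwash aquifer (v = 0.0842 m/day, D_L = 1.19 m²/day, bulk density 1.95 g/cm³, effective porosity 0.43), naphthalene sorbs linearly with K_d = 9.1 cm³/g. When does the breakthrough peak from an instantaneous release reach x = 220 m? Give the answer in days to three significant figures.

104000 days

Retardation factor R = 1 + ρ_b·K_d/n = 1 + 1.95 × 9.1/0.43 = 42.27.
Sorption retards both mechanisms: v_R = v/R = 0.001992 m/day, D_R = D/R = 0.02815 m²/day.
Peak time from v_R²t² + 2D_R t − x² = 0: t = (√(D_R² + v_R²x²) − D_R)/v_R².
√(D_R² + v_R²x²) = √(0.02815² + 0.001992² × 220²) = 0.4391; v_R² = 3.968e-06.
t = (0.4391 − 0.02815)/3.968e-06 = 104000 days.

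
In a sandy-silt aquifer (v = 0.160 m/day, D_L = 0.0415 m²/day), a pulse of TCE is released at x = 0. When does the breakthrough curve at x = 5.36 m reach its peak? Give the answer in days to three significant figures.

For the 1D instantaneous-source solution, setting ∂C/∂t = 0 at fixed x gives v²t² + 2Dt − x² = 0, so t = (√(D² + v²x²) − D)/v².
√(D² + v²x²) = √(0.0415² + 0.160² × 5.36²) = 0.8586; v² = 0.0256.
t = (0.8586 − 0.0415)/0.0256 = 31.9 days (vs. the pure-advection estimate x/v = 33.5 d).

31.9 days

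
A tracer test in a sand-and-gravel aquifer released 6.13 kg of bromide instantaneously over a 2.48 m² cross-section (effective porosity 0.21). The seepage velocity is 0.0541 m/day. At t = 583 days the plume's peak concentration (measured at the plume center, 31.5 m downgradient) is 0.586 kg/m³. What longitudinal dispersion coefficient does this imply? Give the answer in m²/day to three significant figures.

0.0551 m²/day

At the plume center C_max = M/(n_e·A·√(4πDt)), so D = M²/(4πt·(n_e·A·C_max)²).
n_e·A·C_max = 0.21 × 2.48 × 0.586 = 0.3052 kg/m.
D = 6.13²/(4π × 583 × 0.3052²) = 0.0551 m²/day.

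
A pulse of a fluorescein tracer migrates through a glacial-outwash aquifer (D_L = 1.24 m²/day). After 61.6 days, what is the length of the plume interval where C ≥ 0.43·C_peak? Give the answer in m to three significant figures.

32.1 m

The plume is Gaussian with σ = √(2Dt) = √(2 × 1.24 × 61.6) = 12.36 m.
C/C_peak = exp(−Δx²/(2σ²)) = 0.43 ⇒ Δx = σ·√(−2 ln 0.43) = 12.36 × 1.299 = 16.06 m.
Width = 2Δx = 32.1 m.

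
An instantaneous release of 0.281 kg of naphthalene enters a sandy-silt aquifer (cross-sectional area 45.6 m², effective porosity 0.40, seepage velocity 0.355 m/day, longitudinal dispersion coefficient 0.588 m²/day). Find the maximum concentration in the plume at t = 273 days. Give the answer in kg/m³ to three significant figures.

The peak of an instantaneous 1D plume sits at x = vt; there the Gaussian factor is 1 and C_max = M/(n_e·A·√(4πDt)), where n_e·A is the pore area the mass is dissolved in.
√(4πDt) = √(4π × 0.588 × 273) = 44.91 m, so C_max = 0.281/(0.40 × 45.6 × 44.91) = 0.000343 kg/m³.

0.000343 kg/m³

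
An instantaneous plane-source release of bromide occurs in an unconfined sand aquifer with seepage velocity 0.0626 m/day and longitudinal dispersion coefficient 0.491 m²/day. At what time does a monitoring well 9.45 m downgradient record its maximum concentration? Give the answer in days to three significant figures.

For the 1D instantaneous-source solution, setting ∂C/∂t = 0 at fixed x gives v²t² + 2Dt − x² = 0, so t = (√(D² + v²x²) − D)/v².
√(D² + v²x²) = √(0.491² + 0.0626² × 9.45²) = 0.7688; v² = 0.00391876.
t = (0.7688 − 0.491)/0.00391876 = 70.9 days (vs. the pure-advection estimate x/v = 151 d).

70.9 days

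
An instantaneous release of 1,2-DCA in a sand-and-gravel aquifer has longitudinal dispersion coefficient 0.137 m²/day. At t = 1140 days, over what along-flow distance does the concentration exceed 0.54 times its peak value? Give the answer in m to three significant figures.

39.2 m

The plume is Gaussian with σ = √(2Dt) = √(2 × 0.137 × 1140) = 17.67 m.
C/C_peak = exp(−Δx²/(2σ²)) = 0.54 ⇒ Δx = σ·√(−2 ln 0.54) = 17.67 × 1.110 = 19.61 m.
Width = 2Δx = 39.2 m.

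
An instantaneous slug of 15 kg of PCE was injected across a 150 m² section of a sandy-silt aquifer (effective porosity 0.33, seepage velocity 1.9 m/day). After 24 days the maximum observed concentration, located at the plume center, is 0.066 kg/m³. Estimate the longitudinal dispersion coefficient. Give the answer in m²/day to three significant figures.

At the plume center C_max = M/(n_e·A·√(4πDt)), so D = M²/(4πt·(n_e·A·C_max)²).
n_e·A·C_max = 0.33 × 150 × 0.066 = 3.267 kg/m.
D = 15²/(4π × 24 × 3.267²) = 0.0699 m²/day.

0.0699 m²/day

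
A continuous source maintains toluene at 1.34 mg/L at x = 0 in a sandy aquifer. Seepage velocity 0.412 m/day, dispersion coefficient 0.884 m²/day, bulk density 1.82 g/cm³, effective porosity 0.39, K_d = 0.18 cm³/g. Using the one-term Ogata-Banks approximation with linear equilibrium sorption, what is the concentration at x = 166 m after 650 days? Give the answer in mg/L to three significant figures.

0.277 mg/L

Retardation factor R = 1 + ρ_b·K_d/n = 1 + 1.82 × 0.18/0.39 = 1.840.
Sorption retards both mechanisms: v_R = v/R = 0.2239 m/day, D_R = D/R = 0.4804 m²/day.
v_R·t = 0.2239 × 650 = 145.535 m; 2√(D_R t) = 35.34 m; argument = (166 − 145.535)/35.34 = 0.5791.
C = C₀ × ½·erfc(0.5791) = 1.34 × 0.2064 = 0.277 mg/L.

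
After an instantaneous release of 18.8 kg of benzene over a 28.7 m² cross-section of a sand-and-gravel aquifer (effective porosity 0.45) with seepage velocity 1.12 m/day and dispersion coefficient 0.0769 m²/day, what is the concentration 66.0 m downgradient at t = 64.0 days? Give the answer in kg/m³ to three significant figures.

For an instantaneous plane source, C(x,t) = M/(n_e·A·√(4πDt)) · exp(−(x−vt)²/(4Dt)), with n_e·A the pore (flow) area.
Plume center vt = 1.12 × 64.0 = 71.68 m, so the well at 66.0 m is 5.68 m upgradient of the peak.
√(4πDt) = 7.864 m, giving peak height M/(n_e·A·√(4πDt)) = 18.8/(0.45 × 28.7 × 7.864) = 0.1851 kg/m³.
(x−vt)²/(4Dt) = (-5.68)²/(4 × 0.0769 × 64.0) = 1.639; exp(−1.639) = 0.1942.
C = 0.1851 × 0.1942 = 0.0359 kg/m³.

0.0359 kg/m³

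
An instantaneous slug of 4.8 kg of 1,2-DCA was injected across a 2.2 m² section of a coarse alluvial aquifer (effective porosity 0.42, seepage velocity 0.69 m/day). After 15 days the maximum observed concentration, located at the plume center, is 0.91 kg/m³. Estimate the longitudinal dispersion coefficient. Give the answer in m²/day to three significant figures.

0.173 m²/day

At the plume center C_max = M/(n_e·A·√(4πDt)), so D = M²/(4πt·(n_e·A·C_max)²).
n_e·A·C_max = 0.42 × 2.2 × 0.91 = 0.8408 kg/m.
D = 4.8²/(4π × 15 × 0.8408²) = 0.173 m²/day.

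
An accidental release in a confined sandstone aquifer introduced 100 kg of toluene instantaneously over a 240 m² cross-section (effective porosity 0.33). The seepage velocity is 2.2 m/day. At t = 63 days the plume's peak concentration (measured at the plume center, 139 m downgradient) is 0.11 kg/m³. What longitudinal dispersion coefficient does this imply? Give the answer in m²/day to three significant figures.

At the plume center C_max = M/(n_e·A·√(4πDt)), so D = M²/(4πt·(n_e·A·C_max)²).
n_e·A·C_max = 0.33 × 240 × 0.11 = 8.712 kg/m.
D = 100²/(4π × 63 × 8.712²) = 0.166 m²/day.

0.166 m²/day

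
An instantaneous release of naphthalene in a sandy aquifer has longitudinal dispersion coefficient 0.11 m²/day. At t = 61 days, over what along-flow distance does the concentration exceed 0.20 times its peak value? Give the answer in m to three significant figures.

13.1 m

The plume is Gaussian with σ = √(2Dt) = √(2 × 0.11 × 61) = 3.663 m.
C/C_peak = exp(−Δx²/(2σ²)) = 0.20 ⇒ Δx = σ·√(−2 ln 0.20) = 3.663 × 1.794 = 6.571 m.
Width = 2Δx = 13.1 m.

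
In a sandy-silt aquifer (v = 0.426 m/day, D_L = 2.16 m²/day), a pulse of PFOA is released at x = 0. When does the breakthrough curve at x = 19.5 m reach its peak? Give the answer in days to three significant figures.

35.4 days

For the 1D instantaneous-source solution, setting ∂C/∂t = 0 at fixed x gives v²t² + 2Dt − x² = 0, so t = (√(D² + v²x²) − D)/v².
√(D² + v²x²) = √(2.16² + 0.426² × 19.5²) = 8.583; v² = 0.181476.
t = (8.583 − 2.16)/0.181476 = 35.4 days (vs. the pure-advection estimate x/v = 45.8 d).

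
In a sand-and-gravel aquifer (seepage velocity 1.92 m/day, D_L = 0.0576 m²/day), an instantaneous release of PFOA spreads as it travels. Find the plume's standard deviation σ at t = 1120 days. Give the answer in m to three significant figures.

Dispersive spreading gives a Gaussian with σ² = 2Dt; advection only shifts the center.
σ = √(2 × 0.0576 × 1120) = 11.4 m.

11.4 m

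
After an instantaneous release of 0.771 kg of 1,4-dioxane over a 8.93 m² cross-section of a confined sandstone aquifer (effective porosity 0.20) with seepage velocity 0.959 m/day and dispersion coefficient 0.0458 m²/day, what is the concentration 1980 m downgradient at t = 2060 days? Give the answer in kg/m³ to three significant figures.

For an instantaneous plane source, C(x,t) = M/(n_e·A·√(4πDt)) · exp(−(x−vt)²/(4Dt)), with n_e·A the pore (flow) area.
Plume center vt = 0.959 × 2060 = 1975.54 m, so the well at 1980 m is 4.46 m downgradient of the peak.
√(4πDt) = 34.43 m, giving peak height M/(n_e·A·√(4πDt)) = 0.771/(0.20 × 8.93 × 34.43) = 0.01254 kg/m³.
(x−vt)²/(4Dt) = (4.46)²/(4 × 0.0458 × 2060) = 0.05271; exp(−0.05271) = 0.9487.
C = 0.01254 × 0.9487 = 0.0119 kg/m³.

0.0119 kg/m³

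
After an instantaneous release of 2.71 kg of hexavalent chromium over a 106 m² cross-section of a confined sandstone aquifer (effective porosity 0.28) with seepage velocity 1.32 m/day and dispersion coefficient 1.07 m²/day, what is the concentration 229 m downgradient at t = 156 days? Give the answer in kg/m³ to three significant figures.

0.000898 kg/m³

For an instantaneous plane source, C(x,t) = M/(n_e·A·√(4πDt)) · exp(−(x−vt)²/(4Dt)), with n_e·A the pore (flow) area.
Plume center vt = 1.32 × 156 = 205.92 m, so the well at 229 m is 23.08 m downgradient of the peak.
√(4πDt) = 45.80 m, giving peak height M/(n_e·A·√(4πDt)) = 2.71/(0.28 × 106 × 45.80) = 0.001994 kg/m³.
(x−vt)²/(4Dt) = (23.08)²/(4 × 1.07 × 156) = 0.7978; exp(−0.7978) = 0.4503.
C = 0.001994 × 0.4503 = 0.000898 kg/m³.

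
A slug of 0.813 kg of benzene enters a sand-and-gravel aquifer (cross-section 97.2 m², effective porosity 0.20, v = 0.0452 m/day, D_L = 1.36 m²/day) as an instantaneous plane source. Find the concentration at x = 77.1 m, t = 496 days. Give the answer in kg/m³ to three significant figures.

For an instantaneous plane source, C(x,t) = M/(n_e·A·√(4πDt)) · exp(−(x−vt)²/(4Dt)), with n_e·A the pore (flow) area.
Plume center vt = 0.0452 × 496 = 22.4192 m, so the well at 77.1 m is 54.6808 m downgradient of the peak.
√(4πDt) = 92.07 m, giving peak height M/(n_e·A·√(4πDt)) = 0.813/(0.20 × 97.2 × 92.07) = 0.0004542 kg/m³.
(x−vt)²/(4Dt) = (54.6808)²/(4 × 1.36 × 496) = 1.108; exp(−1.108) = 0.3302.
C = 0.0004542 × 0.3302 = 0.000150 kg/m³.

0.000150 kg/m³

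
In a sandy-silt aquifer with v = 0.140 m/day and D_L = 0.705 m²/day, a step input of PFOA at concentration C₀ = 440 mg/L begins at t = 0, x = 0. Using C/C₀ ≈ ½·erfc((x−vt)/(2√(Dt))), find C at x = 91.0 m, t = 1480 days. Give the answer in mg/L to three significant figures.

438 mg/L

For a continuous step input, C/C₀ ≈ ½·erfc((x−vt)/(2√(Dt))).
vt = 0.140 × 1480 = 207.2 m and 2√(Dt) = 2√(0.705 × 1480) = 64.60 m.
Argument (x−vt)/(2√(Dt)) = (91.0 − 207.2)/64.60 = -1.799; ½·erfc(-1.799) = 0.9945.
C = 440 × 0.9945 = 438 mg/L.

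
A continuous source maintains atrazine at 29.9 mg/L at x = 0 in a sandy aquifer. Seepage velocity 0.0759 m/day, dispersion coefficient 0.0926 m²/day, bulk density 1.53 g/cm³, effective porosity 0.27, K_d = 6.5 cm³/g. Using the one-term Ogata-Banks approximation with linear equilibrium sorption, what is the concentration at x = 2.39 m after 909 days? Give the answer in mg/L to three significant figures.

Retardation factor R = 1 + ρ_b·K_d/n = 1 + 1.53 × 6.5/0.27 = 37.83.
Sorption retards both mechanisms: v_R = v/R = 0.002006 m/day, D_R = D/R = 0.002448 m²/day.
v_R·t = 0.002006 × 909 = 1.823454 m; 2√(D_R t) = 2.983 m; argument = (2.39 − 1.823454)/2.983 = 0.1899.
C = C₀ × ½·erfc(0.1899) = 29.9 × 0.3941 = 11.8 mg/L.

11.8 mg/L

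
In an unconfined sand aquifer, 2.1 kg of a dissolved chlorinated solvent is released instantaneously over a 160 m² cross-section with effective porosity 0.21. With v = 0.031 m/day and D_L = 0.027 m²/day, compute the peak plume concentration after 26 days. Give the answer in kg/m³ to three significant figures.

0.0210 kg/m³

The peak of an instantaneous 1D plume sits at x = vt; there the Gaussian factor is 1 and C_max = M/(n_e·A·√(4πDt)), where n_e·A is the pore area the mass is dissolved in.
√(4πDt) = √(4π × 0.027 × 26) = 2.970 m, so C_max = 2.1/(0.21 × 160 × 2.970) = 0.0210 kg/m³.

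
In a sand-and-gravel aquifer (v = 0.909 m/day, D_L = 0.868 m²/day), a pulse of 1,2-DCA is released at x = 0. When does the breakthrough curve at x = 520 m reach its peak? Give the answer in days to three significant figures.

For the 1D instantaneous-source solution, setting ∂C/∂t = 0 at fixed x gives v²t² + 2Dt − x² = 0, so t = (√(D² + v²x²) − D)/v².
√(D² + v²x²) = √(0.868² + 0.909² × 520²) = 472.7; v² = 0.826281.
t = (472.7 − 0.868)/0.826281 = 571 days (vs. the pure-advection estimate x/v = 572 d).

571 days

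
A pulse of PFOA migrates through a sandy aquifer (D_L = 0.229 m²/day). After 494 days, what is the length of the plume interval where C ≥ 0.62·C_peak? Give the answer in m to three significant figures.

29.4 m

The plume is Gaussian with σ = √(2Dt) = √(2 × 0.229 × 494) = 15.04 m.
C/C_peak = exp(−Δx²/(2σ²)) = 0.62 ⇒ Δx = σ·√(−2 ln 0.62) = 15.04 × 0.9778 = 14.71 m.
Width = 2Δx = 29.4 m.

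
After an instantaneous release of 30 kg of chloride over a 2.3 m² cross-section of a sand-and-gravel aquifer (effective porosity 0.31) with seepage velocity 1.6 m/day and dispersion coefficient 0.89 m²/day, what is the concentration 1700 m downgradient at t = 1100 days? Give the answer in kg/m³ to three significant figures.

0.151 kg/m³

For an instantaneous plane source, C(x,t) = M/(n_e·A·√(4πDt)) · exp(−(x−vt)²/(4Dt)), with n_e·A the pore (flow) area.
Plume center vt = 1.6 × 1100 = 1760 m, so the well at 1700 m is 60 m upgradient of the peak.
√(4πDt) = 110.9 m, giving peak height M/(n_e·A·√(4πDt)) = 30/(0.31 × 2.3 × 110.9) = 0.3794 kg/m³.
(x−vt)²/(4Dt) = (-60)²/(4 × 0.89 × 1100) = 0.9193; exp(−0.9193) = 0.3988.
C = 0.3794 × 0.3988 = 0.151 kg/m³.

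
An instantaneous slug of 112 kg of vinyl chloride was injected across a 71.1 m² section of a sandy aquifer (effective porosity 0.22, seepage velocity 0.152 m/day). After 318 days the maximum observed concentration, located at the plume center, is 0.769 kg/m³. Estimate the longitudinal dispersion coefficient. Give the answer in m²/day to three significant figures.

0.0217 m²/day

At the plume center C_max = M/(n_e·A·√(4πDt)), so D = M²/(4πt·(n_e·A·C_max)²).
n_e·A·C_max = 0.22 × 71.1 × 0.769 = 12.03 kg/m.
D = 112²/(4π × 318 × 12.03²) = 0.0217 m²/day.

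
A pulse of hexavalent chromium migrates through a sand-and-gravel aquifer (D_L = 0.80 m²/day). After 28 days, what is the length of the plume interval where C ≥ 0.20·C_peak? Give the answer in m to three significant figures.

24.0 m

The plume is Gaussian with σ = √(2Dt) = √(2 × 0.80 × 28) = 6.693 m.
C/C_peak = exp(−Δx²/(2σ²)) = 0.20 ⇒ Δx = σ·√(−2 ln 0.20) = 6.693 × 1.794 = 12.01 m.
Width = 2Δx = 24.0 m.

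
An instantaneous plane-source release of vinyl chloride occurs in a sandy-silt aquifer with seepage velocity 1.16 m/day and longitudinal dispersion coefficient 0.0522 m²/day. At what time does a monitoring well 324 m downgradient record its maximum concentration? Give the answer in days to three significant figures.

279 days

For the 1D instantaneous-source solution, setting ∂C/∂t = 0 at fixed x gives v²t² + 2Dt − x² = 0, so t = (√(D² + v²x²) − D)/v².
√(D² + v²x²) = √(0.0522² + 1.16² × 324²) = 375.8; v² = 1.3456.
t = (375.8 − 0.0522)/1.3456 = 279 days (vs. the pure-advection estimate x/v = 279 d).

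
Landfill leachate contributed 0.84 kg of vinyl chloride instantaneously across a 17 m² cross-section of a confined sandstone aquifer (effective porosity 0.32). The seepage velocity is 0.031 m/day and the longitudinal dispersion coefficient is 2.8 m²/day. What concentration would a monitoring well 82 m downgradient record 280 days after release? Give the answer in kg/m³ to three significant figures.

For an instantaneous plane source, C(x,t) = M/(n_e·A·√(4πDt)) · exp(−(x−vt)²/(4Dt)), with n_e·A the pore (flow) area.
Plume center vt = 0.031 × 280 = 8.68 m, so the well at 82 m is 73.32 m downgradient of the peak.
√(4πDt) = 99.26 m, giving peak height M/(n_e·A·√(4πDt)) = 0.84/(0.32 × 17 × 99.26) = 0.001556 kg/m³.
(x−vt)²/(4Dt) = (73.32)²/(4 × 2.8 × 280) = 1.714; exp(−1.714) = 0.1801.
C = 0.001556 × 0.1801 = 0.000280 kg/m³.

0.000280 kg/m³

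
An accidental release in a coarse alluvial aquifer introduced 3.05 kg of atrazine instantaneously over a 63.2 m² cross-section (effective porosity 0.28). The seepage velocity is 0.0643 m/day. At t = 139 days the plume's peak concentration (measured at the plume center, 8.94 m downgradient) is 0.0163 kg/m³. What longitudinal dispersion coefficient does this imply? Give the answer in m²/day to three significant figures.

At the plume center C_max = M/(n_e·A·√(4πDt)), so D = M²/(4πt·(n_e·A·C_max)²).
n_e·A·C_max = 0.28 × 63.2 × 0.0163 = 0.2884 kg/m.
D = 3.05²/(4π × 139 × 0.2884²) = 0.0640 m²/day.

0.0640 m²/day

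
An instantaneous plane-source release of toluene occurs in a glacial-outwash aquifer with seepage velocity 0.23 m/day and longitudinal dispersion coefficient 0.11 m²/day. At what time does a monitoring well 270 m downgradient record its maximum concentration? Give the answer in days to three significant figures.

1170 days

For the 1D instantaneous-source solution, setting ∂C/∂t = 0 at fixed x gives v²t² + 2Dt − x² = 0, so t = (√(D² + v²x²) − D)/v².
√(D² + v²x²) = √(0.11² + 0.23² × 270²) = 62.10; v² = 0.0529.
t = (62.10 − 0.11)/0.0529 = 1170 days (vs. the pure-advection estimate x/v = 1170 d).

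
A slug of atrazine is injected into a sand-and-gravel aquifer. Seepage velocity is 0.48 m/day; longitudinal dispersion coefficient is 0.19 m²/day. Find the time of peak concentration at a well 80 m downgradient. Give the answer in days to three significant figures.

For the 1D instantaneous-source solution, setting ∂C/∂t = 0 at fixed x gives v²t² + 2Dt − x² = 0, so t = (√(D² + v²x²) − D)/v².
√(D² + v²x²) = √(0.19² + 0.48² × 80²) = 38.40; v² = 0.2304.
t = (38.40 − 0.19)/0.2304 = 166 days (vs. the pure-advection estimate x/v = 167 d).

166 days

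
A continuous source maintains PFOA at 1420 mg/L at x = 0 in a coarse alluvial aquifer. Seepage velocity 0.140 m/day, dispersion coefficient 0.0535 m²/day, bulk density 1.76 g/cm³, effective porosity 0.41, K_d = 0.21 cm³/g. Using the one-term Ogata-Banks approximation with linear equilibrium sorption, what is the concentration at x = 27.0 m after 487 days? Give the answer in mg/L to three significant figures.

1360 mg/L

Retardation factor R = 1 + ρ_b·K_d/n = 1 + 1.76 × 0.21/0.41 = 1.901.
Sorption retards both mechanisms: v_R = v/R = 0.07365 m/day, D_R = D/R = 0.02814 m²/day.
v_R·t = 0.07365 × 487 = 35.86755 m; 2√(D_R t) = 7.404 m; argument = (27.0 − 35.86755)/7.404 = -1.198.
C = C₀ × ½·erfc(-1.198) = 1420 × 0.9549 = 1360 mg/L.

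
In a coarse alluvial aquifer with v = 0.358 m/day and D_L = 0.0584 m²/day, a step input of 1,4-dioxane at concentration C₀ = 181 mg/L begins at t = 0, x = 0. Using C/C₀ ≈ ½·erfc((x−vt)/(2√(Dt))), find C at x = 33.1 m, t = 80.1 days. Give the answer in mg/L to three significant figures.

13.4 mg/L

For a continuous step input, C/C₀ ≈ ½·erfc((x−vt)/(2√(Dt))).
vt = 0.358 × 80.1 = 28.6758 m and 2√(Dt) = 2√(0.0584 × 80.1) = 4.326 m.
Argument (x−vt)/(2√(Dt)) = (33.1 − 28.6758)/4.326 = 1.023; ½·erfc(1.023) = 0.07398.
C = 181 × 0.07398 = 13.4 mg/L.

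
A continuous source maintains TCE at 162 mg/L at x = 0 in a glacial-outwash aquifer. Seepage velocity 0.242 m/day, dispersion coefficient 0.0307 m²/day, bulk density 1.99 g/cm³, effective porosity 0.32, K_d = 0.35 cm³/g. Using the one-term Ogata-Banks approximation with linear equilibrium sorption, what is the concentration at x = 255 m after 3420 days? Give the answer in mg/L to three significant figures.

122 mg/L

Retardation factor R = 1 + ρ_b·K_d/n = 1 + 1.99 × 0.35/0.32 = 3.177.
Sorption retards both mechanisms: v_R = v/R = 0.07617 m/day, D_R = D/R = 0.009663 m²/day.
v_R·t = 0.07617 × 3420 = 260.5014 m; 2√(D_R t) = 11.50 m; argument = (255 − 260.5014)/11.50 = -0.4784.
C = C₀ × ½·erfc(-0.4784) = 162 × 0.7507 = 122 mg/L.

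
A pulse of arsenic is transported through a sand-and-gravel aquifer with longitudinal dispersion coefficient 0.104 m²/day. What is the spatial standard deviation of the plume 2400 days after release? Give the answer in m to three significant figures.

22.3 m

Dispersive spreading gives a Gaussian with σ² = 2Dt; advection only shifts the center.
σ = √(2 × 0.104 × 2400) = 22.3 m.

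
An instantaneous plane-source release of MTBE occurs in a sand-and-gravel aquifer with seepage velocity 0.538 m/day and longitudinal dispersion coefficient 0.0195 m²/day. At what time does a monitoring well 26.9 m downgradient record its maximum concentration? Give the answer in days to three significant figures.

49.9 days

For the 1D instantaneous-source solution, setting ∂C/∂t = 0 at fixed x gives v²t² + 2Dt − x² = 0, so t = (√(D² + v²x²) − D)/v².
√(D² + v²x²) = √(0.0195² + 0.538² × 26.9²) = 14.47; v² = 0.289444.
t = (14.47 − 0.0195)/0.289444 = 49.9 days (vs. the pure-advection estimate x/v = 50.0 d).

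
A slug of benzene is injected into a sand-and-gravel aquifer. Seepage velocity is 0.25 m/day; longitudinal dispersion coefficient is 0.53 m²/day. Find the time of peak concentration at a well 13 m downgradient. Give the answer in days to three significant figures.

44.2 days

For the 1D instantaneous-source solution, setting ∂C/∂t = 0 at fixed x gives v²t² + 2Dt − x² = 0, so t = (√(D² + v²x²) − D)/v².
√(D² + v²x²) = √(0.53² + 0.25² × 13²) = 3.293; v² = 0.0625.
t = (3.293 − 0.53)/0.0625 = 44.2 days (vs. the pure-advection estimate x/v = 52.0 d).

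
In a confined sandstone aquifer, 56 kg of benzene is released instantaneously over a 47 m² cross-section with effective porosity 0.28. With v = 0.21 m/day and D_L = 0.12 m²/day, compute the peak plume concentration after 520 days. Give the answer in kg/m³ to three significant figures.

0.152 kg/m³

The peak of an instantaneous 1D plume sits at x = vt; there the Gaussian factor is 1 and C_max = M/(n_e·A·√(4πDt)), where n_e·A is the pore area the mass is dissolved in.
√(4πDt) = √(4π × 0.12 × 520) = 28.00 m, so C_max = 56/(0.28 × 47 × 28.00) = 0.152 kg/m³.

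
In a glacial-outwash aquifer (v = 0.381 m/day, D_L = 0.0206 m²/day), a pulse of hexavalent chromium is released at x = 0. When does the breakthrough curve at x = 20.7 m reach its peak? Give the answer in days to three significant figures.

54.2 days

For the 1D instantaneous-source solution, setting ∂C/∂t = 0 at fixed x gives v²t² + 2Dt − x² = 0, so t = (√(D² + v²x²) − D)/v².
√(D² + v²x²) = √(0.0206² + 0.381² × 20.7²) = 7.887; v² = 0.145161.
t = (7.887 − 0.0206)/0.145161 = 54.2 days (vs. the pure-advection estimate x/v = 54.3 d).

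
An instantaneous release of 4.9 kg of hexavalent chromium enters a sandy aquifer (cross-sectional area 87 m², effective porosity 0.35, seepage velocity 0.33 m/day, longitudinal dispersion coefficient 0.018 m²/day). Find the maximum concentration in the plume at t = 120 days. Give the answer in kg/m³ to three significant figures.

0.0309 kg/m³

The peak of an instantaneous 1D plume sits at x = vt; there the Gaussian factor is 1 and C_max = M/(n_e·A·√(4πDt)), where n_e·A is the pore area the mass is dissolved in.
√(4πDt) = √(4π × 0.018 × 120) = 5.210 m, so C_max = 4.9/(0.35 × 87 × 5.210) = 0.0309 kg/m³.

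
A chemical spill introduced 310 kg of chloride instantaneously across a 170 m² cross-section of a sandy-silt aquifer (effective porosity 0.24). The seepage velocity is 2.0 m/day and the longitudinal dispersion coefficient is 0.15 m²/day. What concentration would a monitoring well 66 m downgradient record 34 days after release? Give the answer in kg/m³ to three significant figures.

0.780 kg/m³

For an instantaneous plane source, C(x,t) = M/(n_e·A·√(4πDt)) · exp(−(x−vt)²/(4Dt)), with n_e·A the pore (flow) area.
Plume center vt = 2.0 × 34 = 68 m, so the well at 66 m is 2 m upgradient of the peak.
√(4πDt) = 8.006 m, giving peak height M/(n_e·A·√(4πDt)) = 310/(0.24 × 170 × 8.006) = 0.9490 kg/m³.
(x−vt)²/(4Dt) = (-2)²/(4 × 0.15 × 34) = 0.1961; exp(−0.1961) = 0.8219.
C = 0.9490 × 0.8219 = 0.780 kg/m³.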